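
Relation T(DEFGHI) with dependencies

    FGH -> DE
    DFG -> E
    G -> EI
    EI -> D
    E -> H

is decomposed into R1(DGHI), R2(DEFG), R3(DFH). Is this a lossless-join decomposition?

Chase test. Columns are DEFGHI; row i has aⱼ where attribute j ∈ Ri, else bᵢⱼ.
Initial tableau (one row per fragment):
  row 1: a1 b12 b13 a4 a5 a6
  row 2: a1 a2 a3 a4 b25 b26
  row 3: a1 b32 a3 b34 a5 b36
Rows 1 and 2 agree on G; apply G→EI and equate their EI entries.
Rows 1 and 2 agree on E; apply E→H and equate their H entries.
Row 2 is now all distinguished symbols — the join is lossless.

Yes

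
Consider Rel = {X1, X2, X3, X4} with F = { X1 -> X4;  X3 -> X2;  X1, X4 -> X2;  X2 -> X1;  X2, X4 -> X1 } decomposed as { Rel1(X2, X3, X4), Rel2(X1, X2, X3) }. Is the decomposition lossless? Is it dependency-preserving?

lossless and dependency-preserving

Lossless test: (X2, X3)⁺ = {X1, X2, X3, X4}, which contains all of one fragment — lossless.
Dependency preservation: X1 → X4; X1, X4 → X2; X2, X4 → X1 are not contained in any single fragment, but the restricted closure of each left-hand side across the fragments still reaches the right-hand side; the remaining FDs each lie inside some fragment. All dependencies are preserved.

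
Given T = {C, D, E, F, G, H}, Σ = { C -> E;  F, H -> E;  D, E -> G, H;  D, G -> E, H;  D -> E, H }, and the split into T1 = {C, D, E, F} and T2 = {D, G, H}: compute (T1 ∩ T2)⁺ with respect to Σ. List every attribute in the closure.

D, E, G, H

T1 ∩ T2 = {D}.
D → E, H applies, adding E, H
D, E → G, H applies, adding G
Closure: {D, E, G, H}.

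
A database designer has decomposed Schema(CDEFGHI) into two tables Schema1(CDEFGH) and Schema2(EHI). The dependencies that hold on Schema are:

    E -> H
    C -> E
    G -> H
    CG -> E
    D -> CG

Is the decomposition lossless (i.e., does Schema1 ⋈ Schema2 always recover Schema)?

No

Common attributes: Schema1 ∩ Schema2 = {EH}.
No dependency enlarges {EH}, so (EH)⁺ = {EH}.
The closure contains neither all of Schema1 = {CDEFGH} nor all of Schema2 = {EHI}, so the common attributes are not a superkey of either fragment. The join is lossy.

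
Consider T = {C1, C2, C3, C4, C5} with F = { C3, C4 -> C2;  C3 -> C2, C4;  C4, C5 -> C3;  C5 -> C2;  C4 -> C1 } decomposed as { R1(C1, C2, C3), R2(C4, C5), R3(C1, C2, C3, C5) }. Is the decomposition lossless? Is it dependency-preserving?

Lossless test (chase): Rows 1 and 3 agree on C3; apply C3→C2, C4 and equate their C2, C4 entries. Rows 2 and 3 agree on C5; apply C5→C2 and equate their C2 entries. No row becomes fully distinguished — the join is lossy.
Dependency preservation: the restricted closure of {C3} across the fragments never reaches {C2, C4}, so C3 → C2, C4 cannot be enforced without a join — not preserved.

lossy and not dependency-preserving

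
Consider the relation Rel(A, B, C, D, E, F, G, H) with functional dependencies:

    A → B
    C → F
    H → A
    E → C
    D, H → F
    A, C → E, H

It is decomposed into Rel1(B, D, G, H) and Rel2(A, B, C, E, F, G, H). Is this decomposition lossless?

Common attributes: Rel1 ∩ Rel2 = {B, G, H}.
Closure of {B, G, H}: H → A applies, adding A. So (B, G, H)⁺ = {A, B, G, H}.
The closure contains neither all of Rel1 = {B, D, G, H} nor all of Rel2 = {A, B, C, E, F, G, H}, so the common attributes are not a superkey of either fragment. The join is lossy.

No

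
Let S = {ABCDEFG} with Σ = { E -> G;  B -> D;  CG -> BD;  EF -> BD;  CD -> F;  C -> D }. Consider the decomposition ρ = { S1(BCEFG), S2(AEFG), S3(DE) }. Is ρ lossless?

No

Chase test. Columns are ABCDEFG; row i has aⱼ where attribute j ∈ Si, else bᵢⱼ.
Initial tableau (one row per fragment):
  row 1: b11 a2 a3 b14 a5 a6 a7
  row 2: a1 b22 b23 b24 a5 a6 a7
  row 3: b31 b32 b33 a4 a5 b36 b37
Rows 1 and 3 agree on E; apply E→G and equate their G entries.
Rows 1 and 2 agree on EF; apply EF→BD and equate their BD entries.
No row becomes fully distinguished — the join is lossy.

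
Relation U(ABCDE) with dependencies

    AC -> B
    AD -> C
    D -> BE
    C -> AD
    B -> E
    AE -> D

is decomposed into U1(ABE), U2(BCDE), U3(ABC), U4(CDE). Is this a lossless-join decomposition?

Yes

Chase test. Columns are ABCDE; row i has aⱼ where attribute j ∈ Ui, else bᵢⱼ.
Initial tableau (one row per fragment):
  row 1: a1 a2 b13 b14 a5
  row 2: b21 a2 a3 a4 a5
  row 3: a1 a2 a3 b34 b35
  row 4: b41 b42 a3 a4 a5
Rows 2 and 4 agree on D; apply D→BE and equate their BE entries.
Rows 2 and 3 agree on C; apply C→AD and equate their AD entries.
Rows 2 and 4 agree on C; apply C→AD and equate their AD entries.
Rows 1 and 3 agree on B; apply B→E and equate their E entries.
Rows 1 and 2 agree on AE; apply AE→D and equate their D entries.
Rows 1 and 2 agree on AD; apply AD→C and equate their C entries.
Row 1 is now all distinguished symbols — the join is lossless.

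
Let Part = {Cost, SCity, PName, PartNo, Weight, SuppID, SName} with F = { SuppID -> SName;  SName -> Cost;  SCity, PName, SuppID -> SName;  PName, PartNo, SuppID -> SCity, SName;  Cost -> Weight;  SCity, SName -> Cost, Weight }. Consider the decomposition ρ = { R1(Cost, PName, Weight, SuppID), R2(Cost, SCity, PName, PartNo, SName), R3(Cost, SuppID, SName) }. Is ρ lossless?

Chase test. Columns are Cost, SCity, PName, PartNo, Weight, SuppID, SName; row i has aⱼ where attribute j ∈ Ri, else bᵢⱼ.
Initial tableau (one row per fragment):
  row 1: a1 b12 a3 b14 a5 a6 b17
  row 2: a1 a2 a3 a4 b25 b26 a7
  row 3: a1 b32 b33 b34 b35 a6 a7
Rows 1 and 3 agree on SuppID; apply SuppID→SName and equate their SName entries.
Rows 1 and 2 agree on Cost; apply Cost→Weight and equate their Weight entries.
Rows 1 and 3 agree on Cost; apply Cost→Weight and equate their Weight entries.
No row becomes fully distinguished — the join is lossy.

No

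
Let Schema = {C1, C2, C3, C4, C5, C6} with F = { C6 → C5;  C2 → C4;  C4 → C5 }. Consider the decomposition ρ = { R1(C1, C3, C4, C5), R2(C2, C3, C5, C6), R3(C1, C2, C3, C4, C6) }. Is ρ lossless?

Yes

Chase test. Columns are C1, C2, C3, C4, C5, C6; row i has aⱼ where attribute j ∈ Ri, else bᵢⱼ.
Initial tableau (one row per fragment):
  row 1: a1 b12 a3 a4 a5 b16
  row 2: b21 a2 a3 b24 a5 a6
  row 3: a1 a2 a3 a4 b35 a6
Rows 2 and 3 agree on C6; apply C6→C5 and equate their C5 entries.
Rows 2 and 3 agree on C2; apply C2→C4 and equate their C4 entries.
Row 3 is now all distinguished symbols — the join is lossless.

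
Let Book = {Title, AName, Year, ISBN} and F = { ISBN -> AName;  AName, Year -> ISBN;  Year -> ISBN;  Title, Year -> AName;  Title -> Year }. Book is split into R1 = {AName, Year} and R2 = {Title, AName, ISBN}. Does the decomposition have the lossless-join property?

No

Common attributes: R1 ∩ R2 = {AName}.
No dependency enlarges {AName}, so (AName)⁺ = {AName}.
The closure contains neither all of R1 = {AName, Year} nor all of R2 = {Title, AName, ISBN}, so the common attributes are not a superkey of either fragment. The join is lossy.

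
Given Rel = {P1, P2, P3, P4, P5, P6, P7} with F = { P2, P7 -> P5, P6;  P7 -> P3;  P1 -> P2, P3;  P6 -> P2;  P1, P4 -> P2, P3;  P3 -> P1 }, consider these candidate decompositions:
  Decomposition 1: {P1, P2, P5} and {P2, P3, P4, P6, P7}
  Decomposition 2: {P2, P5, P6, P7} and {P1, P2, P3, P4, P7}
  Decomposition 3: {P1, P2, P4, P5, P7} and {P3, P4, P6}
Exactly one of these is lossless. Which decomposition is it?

Decomposition 1: common = {P2}, closure = {P2} → lossy.
Decomposition 2: common = {P2, P7}, closure = {P1, P2, P3, P5, P6, P7} → lossless.
Decomposition 3: common = {P4}, closure = {P4} → lossy.

Decomposition 2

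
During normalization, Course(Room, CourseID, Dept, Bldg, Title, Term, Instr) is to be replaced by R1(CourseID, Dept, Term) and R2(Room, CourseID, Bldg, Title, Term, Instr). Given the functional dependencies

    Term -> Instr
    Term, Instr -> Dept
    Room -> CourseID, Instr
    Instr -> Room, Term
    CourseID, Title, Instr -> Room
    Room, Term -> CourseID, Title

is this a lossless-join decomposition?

Common attributes: R1 ∩ R2 = {CourseID, Term}.
Closure of {CourseID, Term}: Term → Instr applies, adding Instr; Term, Instr → Dept applies, adding Dept; Instr → Room, Term applies, adding Room; Room, Term → CourseID, Title applies, adding Title. So (CourseID, Term)⁺ = {Room, CourseID, Dept, Title, Term, Instr}.
This closure contains every attribute of R1, so R1 ∩ R2 → R1. The join is lossless.

Yes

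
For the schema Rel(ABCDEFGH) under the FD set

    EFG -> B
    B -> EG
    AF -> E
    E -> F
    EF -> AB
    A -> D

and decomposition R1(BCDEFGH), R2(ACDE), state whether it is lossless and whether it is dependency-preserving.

lossless but not dependency-preserving

Lossless test: (CDE)⁺ = {ABCDEFG}, which contains all of one fragment — lossless.
Dependency preservation: the restricted closure of {AF} across the fragments never reaches {E}, so AF → E cannot be enforced without a join — not preserved.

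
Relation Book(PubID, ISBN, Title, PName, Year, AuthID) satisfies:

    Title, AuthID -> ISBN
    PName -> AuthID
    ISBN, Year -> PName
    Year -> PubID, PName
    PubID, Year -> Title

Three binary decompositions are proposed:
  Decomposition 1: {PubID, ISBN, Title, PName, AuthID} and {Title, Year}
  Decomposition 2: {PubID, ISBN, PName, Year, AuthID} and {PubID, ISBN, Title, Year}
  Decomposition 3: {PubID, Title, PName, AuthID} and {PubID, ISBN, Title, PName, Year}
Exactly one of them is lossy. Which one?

Decomposition 1: common = {Title}, closure = {Title} → lossy.
Decomposition 2: common = {PubID, ISBN, Year}, closure = {PubID, ISBN, Title, PName, Year, AuthID} → lossless.
Decomposition 3: common = {PubID, Title, PName}, closure = {PubID, ISBN, Title, PName, AuthID} → lossless.

Decomposition 1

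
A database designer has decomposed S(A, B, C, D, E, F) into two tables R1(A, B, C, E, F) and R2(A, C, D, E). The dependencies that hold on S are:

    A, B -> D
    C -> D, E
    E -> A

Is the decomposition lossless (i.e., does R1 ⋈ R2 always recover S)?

Common attributes: R1 ∩ R2 = {A, C, E}.
Closure of {A, C, E}: C → D, E applies, adding D. So (A, C, E)⁺ = {A, C, D, E}.
This closure contains every attribute of R2, so R1 ∩ R2 → R2. The join is lossless.

Yes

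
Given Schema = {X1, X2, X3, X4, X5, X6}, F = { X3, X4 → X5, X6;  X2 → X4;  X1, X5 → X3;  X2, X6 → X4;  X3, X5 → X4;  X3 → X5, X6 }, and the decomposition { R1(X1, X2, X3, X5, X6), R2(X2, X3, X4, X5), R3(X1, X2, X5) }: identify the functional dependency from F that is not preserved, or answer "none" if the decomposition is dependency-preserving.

X3, X4 → X5, X6: restricted closure across fragments reaches X5, X6.
X2 → X4 lies within R2.
X1, X5 → X3 lies within R1.
X2, X6 → X4: restricted closure across fragments reaches X4.
X3, X5 → X4 lies within R2.
X3 → X5, X6 lies within R1.
Every dependency is enforceable on the fragments, so the decomposition is dependency-preserving.

none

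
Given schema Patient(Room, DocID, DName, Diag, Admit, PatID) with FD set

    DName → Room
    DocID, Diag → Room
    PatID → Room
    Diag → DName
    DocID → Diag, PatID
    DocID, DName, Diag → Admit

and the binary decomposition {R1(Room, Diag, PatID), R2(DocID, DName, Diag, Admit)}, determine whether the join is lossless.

Common attributes: R1 ∩ R2 = {Diag}.
Closure of {Diag}: Diag → DName applies, adding DName; DName → Room applies, adding Room. So (Diag)⁺ = {Room, DName, Diag}.
The closure contains neither all of R1 = {Room, Diag, PatID} nor all of R2 = {DocID, DName, Diag, Admit}, so the common attributes are not a superkey of either fragment. The join is lossy.

No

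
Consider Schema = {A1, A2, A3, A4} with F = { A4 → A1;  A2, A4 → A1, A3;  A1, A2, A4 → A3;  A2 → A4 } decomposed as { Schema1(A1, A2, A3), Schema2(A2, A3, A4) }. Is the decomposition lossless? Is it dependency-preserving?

lossless but not dependency-preserving

Lossless test: (A2, A3)⁺ = {A1, A2, A3, A4}, which contains all of one fragment — lossless.
Dependency preservation: the restricted closure of {A4} across the fragments never reaches {A1}, so A4 → A1 cannot be enforced without a join — not preserved.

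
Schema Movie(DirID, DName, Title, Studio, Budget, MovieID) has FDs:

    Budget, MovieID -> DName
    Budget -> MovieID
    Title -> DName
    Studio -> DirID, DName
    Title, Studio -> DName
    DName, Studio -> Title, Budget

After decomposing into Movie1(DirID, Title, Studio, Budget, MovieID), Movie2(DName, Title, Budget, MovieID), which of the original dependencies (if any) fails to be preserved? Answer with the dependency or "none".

none

Budget, MovieID → DName lies within Movie2.
Budget → MovieID lies within Movie1.
Title → DName lies within Movie2.
Studio → DirID, DName: restricted closure across fragments reaches DirID, DName.
Title, Studio → DName: restricted closure across fragments reaches DName.
DName, Studio → Title, Budget: restricted closure across fragments reaches Title, Budget.
Every dependency is enforceable on the fragments, so the decomposition is dependency-preserving.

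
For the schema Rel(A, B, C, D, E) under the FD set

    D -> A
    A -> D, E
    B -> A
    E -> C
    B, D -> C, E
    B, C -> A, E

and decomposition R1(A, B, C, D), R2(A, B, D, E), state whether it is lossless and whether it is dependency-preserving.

lossless but not dependency-preserving

Lossless test: (A, B, D)⁺ = {A, B, C, D, E}, which contains all of one fragment — lossless.
Dependency preservation: the restricted closure of {E} across the fragments never reaches {C}, so E → C cannot be enforced without a join — not preserved.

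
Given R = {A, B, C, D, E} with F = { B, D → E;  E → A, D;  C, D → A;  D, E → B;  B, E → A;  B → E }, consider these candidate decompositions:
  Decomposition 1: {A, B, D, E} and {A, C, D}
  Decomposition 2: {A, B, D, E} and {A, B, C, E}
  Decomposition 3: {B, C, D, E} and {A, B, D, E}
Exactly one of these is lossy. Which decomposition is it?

Decomposition 1: common = {A, D}, closure = {A, D} → lossy.
Decomposition 2: common = {A, B, E}, closure = {A, B, D, E} → lossless.
Decomposition 3: common = {B, D, E}, closure = {A, B, D, E} → lossless.

Decomposition 1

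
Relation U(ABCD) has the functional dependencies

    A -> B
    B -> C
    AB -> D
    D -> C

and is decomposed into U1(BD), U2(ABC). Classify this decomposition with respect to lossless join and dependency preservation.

lossy and not dependency-preserving

Lossless test: (B)⁺ = {BC}, which is a superkey of neither fragment — lossy.
Dependency preservation: the restricted closure of {AB} across the fragments never reaches {D}, so AB → D cannot be enforced without a join — not preserved.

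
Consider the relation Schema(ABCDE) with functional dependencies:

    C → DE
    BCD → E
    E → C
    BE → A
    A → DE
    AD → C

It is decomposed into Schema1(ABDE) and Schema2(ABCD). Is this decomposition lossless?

Common attributes: Schema1 ∩ Schema2 = {ABD}.
Closure of {ABD}: A → DE applies, adding E; AD → C applies, adding C. So (ABD)⁺ = {ABCDE}.
This closure contains every attribute of Schema1, so Schema1 ∩ Schema2 → Schema1. The join is lossless.

Yes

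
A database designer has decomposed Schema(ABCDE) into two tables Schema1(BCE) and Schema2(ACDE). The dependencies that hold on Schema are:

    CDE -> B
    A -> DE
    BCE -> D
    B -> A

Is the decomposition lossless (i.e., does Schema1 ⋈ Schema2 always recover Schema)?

No

Common attributes: Schema1 ∩ Schema2 = {CE}.
No dependency enlarges {CE}, so (CE)⁺ = {CE}.
The closure contains neither all of Schema1 = {BCE} nor all of Schema2 = {ACDE}, so the common attributes are not a superkey of either fragment. The join is lossy.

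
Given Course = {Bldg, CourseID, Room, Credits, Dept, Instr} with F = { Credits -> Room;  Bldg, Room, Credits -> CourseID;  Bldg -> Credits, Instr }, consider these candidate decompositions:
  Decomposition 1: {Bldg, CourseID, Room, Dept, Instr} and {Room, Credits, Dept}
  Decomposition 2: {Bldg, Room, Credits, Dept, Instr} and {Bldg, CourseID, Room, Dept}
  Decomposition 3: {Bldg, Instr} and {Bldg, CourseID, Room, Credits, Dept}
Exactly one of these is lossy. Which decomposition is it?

Decomposition 1: common = {Room, Dept}, closure = {Room, Dept} → lossy.
Decomposition 2: common = {Bldg, Room, Dept}, closure = {Bldg, CourseID, Room, Credits, Dept, Instr} → lossless.
Decomposition 3: common = {Bldg}, closure = {Bldg, CourseID, Room, Credits, Instr} → lossless.

Decomposition 1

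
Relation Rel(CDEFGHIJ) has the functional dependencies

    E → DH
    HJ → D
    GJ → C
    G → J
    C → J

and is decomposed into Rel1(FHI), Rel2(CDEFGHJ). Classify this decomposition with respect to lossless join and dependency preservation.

lossy but dependency-preserving

Lossless test: (FH)⁺ = {FH}, which is a superkey of neither fragment — lossy.
Dependency preservation: every FD's attributes lie within a single fragment, so each can be enforced locally — preserved.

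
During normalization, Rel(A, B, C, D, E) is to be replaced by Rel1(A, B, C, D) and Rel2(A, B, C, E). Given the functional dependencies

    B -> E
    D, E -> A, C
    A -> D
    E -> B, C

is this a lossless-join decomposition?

Common attributes: Rel1 ∩ Rel2 = {A, B, C}.
Closure of {A, B, C}: B → E applies, adding E; A → D applies, adding D. So (A, B, C)⁺ = {A, B, C, D, E}.
This closure contains every attribute of Rel1, so Rel1 ∩ Rel2 → Rel1. The join is lossless.

Yes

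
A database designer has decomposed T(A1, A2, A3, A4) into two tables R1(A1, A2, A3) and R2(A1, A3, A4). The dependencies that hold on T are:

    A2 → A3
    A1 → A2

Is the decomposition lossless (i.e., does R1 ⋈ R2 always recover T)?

Yes

Common attributes: R1 ∩ R2 = {A1, A3}.
Closure of {A1, A3}: A1 → A2 applies, adding A2. So (A1, A3)⁺ = {A1, A2, A3}.
This closure contains every attribute of R1, so R1 ∩ R2 → R1. The join is lossless.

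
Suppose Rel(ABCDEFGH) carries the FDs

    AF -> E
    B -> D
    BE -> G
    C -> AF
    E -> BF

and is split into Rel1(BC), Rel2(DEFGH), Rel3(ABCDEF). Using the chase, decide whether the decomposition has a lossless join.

Chase test. Columns are ABCDEFGH; row i has aⱼ where attribute j ∈ Reli, else bᵢⱼ.
Initial tableau (one row per fragment):
  row 1: b11 a2 a3 b14 b15 b16 b17 b18
  row 2: b21 b22 b23 a4 a5 a6 a7 a8
  row 3: a1 a2 a3 a4 a5 a6 b37 b38
Rows 1 and 3 agree on B; apply B→D and equate their D entries.
Rows 1 and 3 agree on C; apply C→AF and equate their AF entries.
Rows 2 and 3 agree on E; apply E→BF and equate their BF entries.
Rows 1 and 3 agree on AF; apply AF→E and equate their E entries.
Rows 1 and 2 agree on BE; apply BE→G and equate their G entries.
Rows 1 and 3 agree on BE; apply BE→G and equate their G entries.
No row becomes fully distinguished — the join is lossy.

No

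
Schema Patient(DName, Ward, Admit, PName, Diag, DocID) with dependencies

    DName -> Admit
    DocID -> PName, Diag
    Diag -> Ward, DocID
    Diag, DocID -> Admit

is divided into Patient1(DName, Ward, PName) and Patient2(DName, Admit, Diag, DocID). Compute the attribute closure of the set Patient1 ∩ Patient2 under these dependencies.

Patient1 ∩ Patient2 = {DName}.
DName → Admit applies, adding Admit
Closure: {DName, Admit}.

DName, Admit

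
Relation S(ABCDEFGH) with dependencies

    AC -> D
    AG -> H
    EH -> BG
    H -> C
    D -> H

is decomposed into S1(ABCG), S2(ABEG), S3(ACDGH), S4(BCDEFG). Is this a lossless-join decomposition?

No

Chase test. Columns are ABCDEFGH; row i has aⱼ where attribute j ∈ Si, else bᵢⱼ.
Initial tableau (one row per fragment):
  row 1: a1 a2 a3 b14 b15 b16 a7 b18
  row 2: a1 a2 b23 b24 a5 b26 a7 b28
  row 3: a1 b32 a3 a4 b35 b36 a7 a8
  row 4: b41 a2 a3 a4 a5 a6 a7 b48
Rows 1 and 3 agree on AC; apply AC→D and equate their D entries.
Rows 1 and 2 agree on AG; apply AG→H and equate their H entries.
Rows 1 and 3 agree on AG; apply AG→H and equate their H entries.
Rows 1 and 2 agree on H; apply H→C and equate their C entries.
Rows 1 and 4 agree on D; apply D→H and equate their H entries.
Rows 1 and 2 agree on AC; apply AC→D and equate their D entries.
No row becomes fully distinguished — the join is lossy.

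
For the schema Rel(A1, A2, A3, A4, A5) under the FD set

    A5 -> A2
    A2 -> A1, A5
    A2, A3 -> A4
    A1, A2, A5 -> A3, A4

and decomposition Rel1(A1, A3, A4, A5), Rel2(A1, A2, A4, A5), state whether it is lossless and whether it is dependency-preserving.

lossless and dependency-preserving

Lossless test: (A1, A4, A5)⁺ = {A1, A2, A3, A4, A5}, which contains all of one fragment — lossless.
Dependency preservation: A2, A3 → A4; A1, A2, A5 → A3, A4 are not contained in any single fragment, but the restricted closure of each left-hand side across the fragments still reaches the right-hand side; the remaining FDs each lie inside some fragment. All dependencies are preserved.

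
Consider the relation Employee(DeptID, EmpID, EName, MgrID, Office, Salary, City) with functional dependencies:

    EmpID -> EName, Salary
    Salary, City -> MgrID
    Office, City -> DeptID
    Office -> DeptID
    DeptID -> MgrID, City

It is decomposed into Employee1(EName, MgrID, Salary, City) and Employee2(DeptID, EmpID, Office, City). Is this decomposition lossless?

No

Common attributes: Employee1 ∩ Employee2 = {City}.
No dependency enlarges {City}, so (City)⁺ = {City}.
The closure contains neither all of Employee1 = {EName, MgrID, Salary, City} nor all of Employee2 = {DeptID, EmpID, Office, City}, so the common attributes are not a superkey of either fragment. The join is lossy.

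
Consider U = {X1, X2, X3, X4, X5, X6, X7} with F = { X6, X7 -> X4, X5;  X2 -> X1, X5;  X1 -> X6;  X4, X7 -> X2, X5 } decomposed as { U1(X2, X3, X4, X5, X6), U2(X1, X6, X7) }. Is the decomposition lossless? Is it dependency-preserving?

lossy and not dependency-preserving

Lossless test: (X6)⁺ = {X6}, which is a superkey of neither fragment — lossy.
Dependency preservation: the restricted closure of {X6, X7} across the fragments never reaches {X4, X5}, so X6, X7 → X4, X5 cannot be enforced without a join — not preserved.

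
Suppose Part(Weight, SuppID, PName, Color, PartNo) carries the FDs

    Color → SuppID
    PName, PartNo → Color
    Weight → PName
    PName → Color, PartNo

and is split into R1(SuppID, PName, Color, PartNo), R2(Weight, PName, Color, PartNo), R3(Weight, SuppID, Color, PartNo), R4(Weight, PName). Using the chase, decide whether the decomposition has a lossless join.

Chase test. Columns are Weight, SuppID, PName, Color, PartNo; row i has aⱼ where attribute j ∈ Ri, else bᵢⱼ.
Initial tableau (one row per fragment):
  row 1: b11 a2 a3 a4 a5
  row 2: a1 b22 a3 a4 a5
  row 3: a1 a2 b33 a4 a5
  row 4: a1 b42 a3 b44 b45
Rows 1 and 2 agree on Color; apply Color→SuppID and equate their SuppID entries.
Rows 2 and 3 agree on Weight; apply Weight→PName and equate their PName entries.
Rows 1 and 4 agree on PName; apply PName→Color, PartNo and equate their Color, PartNo entries.
Rows 1 and 4 agree on Color; apply Color→SuppID and equate their SuppID entries.
Row 2 is now all distinguished symbols — the join is lossless.

Yes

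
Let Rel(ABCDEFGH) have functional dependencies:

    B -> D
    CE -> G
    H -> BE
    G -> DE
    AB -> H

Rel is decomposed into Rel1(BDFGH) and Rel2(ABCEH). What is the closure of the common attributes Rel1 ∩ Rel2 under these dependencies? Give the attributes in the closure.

Rel1 ∩ Rel2 = {BH}.
B → D applies, adding D
H → BE applies, adding E
Closure: {BDEH}.

BDEH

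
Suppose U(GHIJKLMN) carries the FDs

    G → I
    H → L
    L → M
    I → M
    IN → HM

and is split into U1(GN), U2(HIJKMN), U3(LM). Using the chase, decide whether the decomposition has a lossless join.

No

Chase test. Columns are GHIJKLMN; row i has aⱼ where attribute j ∈ Ui, else bᵢⱼ.
Initial tableau (one row per fragment):
  row 1: a1 b12 b13 b14 b15 b16 b17 a8
  row 2: b21 a2 a3 a4 a5 b26 a7 a8
  row 3: b31 b32 b33 b34 b35 a6 a7 b38
No row becomes fully distinguished — the join is lossy.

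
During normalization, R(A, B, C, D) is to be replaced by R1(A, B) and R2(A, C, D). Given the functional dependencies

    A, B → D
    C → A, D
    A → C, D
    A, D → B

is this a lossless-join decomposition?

Common attributes: R1 ∩ R2 = {A}.
Closure of {A}: A → C, D applies, adding C, D; A, D → B applies, adding B. So (A)⁺ = {A, B, C, D}.
This closure contains every attribute of R1, so R1 ∩ R2 → R1. The join is lossless.

Yes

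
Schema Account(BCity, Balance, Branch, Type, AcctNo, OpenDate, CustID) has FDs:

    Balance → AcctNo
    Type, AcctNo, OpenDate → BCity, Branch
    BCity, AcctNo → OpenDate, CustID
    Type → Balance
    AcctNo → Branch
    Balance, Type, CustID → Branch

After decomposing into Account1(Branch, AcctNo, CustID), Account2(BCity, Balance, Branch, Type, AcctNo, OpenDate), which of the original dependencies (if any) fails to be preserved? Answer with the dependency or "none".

BCity, AcctNo → OpenDate, CustID

Check BCity, AcctNo → OpenDate, CustID: no single fragment contains all of {BCity, AcctNo, OpenDate, CustID}, and the restricted closure of {BCity, AcctNo} across the fragments never reaches {OpenDate, CustID}.
Balance → AcctNo is preserved.
Type, AcctNo, OpenDate → BCity, Branch is preserved.
Type → Balance is preserved.
AcctNo → Branch is preserved.
Balance, Type, CustID → Branch is preserved.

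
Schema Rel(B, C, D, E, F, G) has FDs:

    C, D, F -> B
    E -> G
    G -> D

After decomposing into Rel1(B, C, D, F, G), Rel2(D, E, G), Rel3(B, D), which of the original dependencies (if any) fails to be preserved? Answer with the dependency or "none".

none

C, D, F → B lies within Rel1.
E → G lies within Rel2.
G → D lies within Rel1.
Every dependency is enforceable on the fragments, so the decomposition is dependency-preserving.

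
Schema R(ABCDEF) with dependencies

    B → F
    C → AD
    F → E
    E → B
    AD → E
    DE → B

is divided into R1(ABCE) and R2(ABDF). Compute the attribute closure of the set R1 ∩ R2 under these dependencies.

ABEF

R1 ∩ R2 = {AB}.
B → F applies, adding F
F → E applies, adding E
Closure: {ABEF}.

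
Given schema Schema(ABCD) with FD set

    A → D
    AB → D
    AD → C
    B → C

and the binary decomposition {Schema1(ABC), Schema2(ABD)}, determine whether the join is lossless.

Common attributes: Schema1 ∩ Schema2 = {AB}.
Closure of {AB}: A → D applies, adding D; AD → C applies, adding C. So (AB)⁺ = {ABCD}.
This closure contains every attribute of Schema1, so Schema1 ∩ Schema2 → Schema1. The join is lossless.

Yes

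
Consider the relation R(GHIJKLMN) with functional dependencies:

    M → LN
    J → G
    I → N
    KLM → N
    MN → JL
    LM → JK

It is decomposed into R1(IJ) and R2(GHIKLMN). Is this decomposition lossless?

Common attributes: R1 ∩ R2 = {I}.
Closure of {I}: I → N applies, adding N. So (I)⁺ = {IN}.
The closure contains neither all of R1 = {IJ} nor all of R2 = {GHIKLMN}, so the common attributes are not a superkey of either fragment. The join is lossy.

No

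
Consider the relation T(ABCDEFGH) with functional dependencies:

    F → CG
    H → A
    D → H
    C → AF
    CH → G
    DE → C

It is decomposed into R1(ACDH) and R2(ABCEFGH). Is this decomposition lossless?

No

Common attributes: R1 ∩ R2 = {ACH}.
Closure of {ACH}: C → AF applies, adding F; CH → G applies, adding G. So (ACH)⁺ = {ACFGH}.
The closure contains neither all of R1 = {ACDH} nor all of R2 = {ABCEFGH}, so the common attributes are not a superkey of either fragment. The join is lossy.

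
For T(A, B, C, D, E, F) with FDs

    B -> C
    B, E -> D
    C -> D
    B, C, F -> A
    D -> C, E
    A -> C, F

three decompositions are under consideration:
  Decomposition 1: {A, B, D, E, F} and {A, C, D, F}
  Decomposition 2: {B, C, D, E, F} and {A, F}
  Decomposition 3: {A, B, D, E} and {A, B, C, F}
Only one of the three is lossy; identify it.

Decomposition 2

Decomposition 1: common = {A, D, F}, closure = {A, C, D, E, F} → lossless.
Decomposition 2: common = {F}, closure = {F} → lossy.
Decomposition 3: common = {A, B}, closure = {A, B, C, D, E, F} → lossless.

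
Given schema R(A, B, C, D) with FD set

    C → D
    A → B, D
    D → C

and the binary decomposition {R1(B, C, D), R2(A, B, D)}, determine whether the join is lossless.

Common attributes: R1 ∩ R2 = {B, D}.
Closure of {B, D}: D → C applies, adding C. So (B, D)⁺ = {B, C, D}.
This closure contains every attribute of R1, so R1 ∩ R2 → R1. The join is lossless.

Yes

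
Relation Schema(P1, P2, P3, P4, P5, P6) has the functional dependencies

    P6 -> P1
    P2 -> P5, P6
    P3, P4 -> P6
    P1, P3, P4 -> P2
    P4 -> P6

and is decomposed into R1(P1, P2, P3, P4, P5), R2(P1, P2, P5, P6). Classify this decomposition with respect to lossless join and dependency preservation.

lossless but not dependency-preserving

Lossless test: (P1, P2, P5)⁺ = {P1, P2, P5, P6}, which contains all of one fragment — lossless.
Dependency preservation: the restricted closure of {P4} across the fragments never reaches {P6}, so P4 → P6 cannot be enforced without a join — not preserved.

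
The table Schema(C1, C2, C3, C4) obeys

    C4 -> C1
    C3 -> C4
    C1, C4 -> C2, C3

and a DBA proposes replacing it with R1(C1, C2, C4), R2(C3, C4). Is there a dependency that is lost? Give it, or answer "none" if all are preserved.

C4 → C1 lies within R1.
C3 → C4 lies within R2.
C1, C4 → C2, C3: restricted closure across fragments reaches C2, C3.
Every dependency is enforceable on the fragments, so the decomposition is dependency-preserving.

none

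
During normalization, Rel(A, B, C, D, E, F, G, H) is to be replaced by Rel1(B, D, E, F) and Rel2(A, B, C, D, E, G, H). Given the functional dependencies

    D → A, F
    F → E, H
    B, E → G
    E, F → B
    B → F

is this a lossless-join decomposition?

Common attributes: Rel1 ∩ Rel2 = {B, D, E}.
Closure of {B, D, E}: D → A, F applies, adding A, F; F → E, H applies, adding H; B, E → G applies, adding G. So (B, D, E)⁺ = {A, B, D, E, F, G, H}.
This closure contains every attribute of Rel1, so Rel1 ∩ Rel2 → Rel1. The join is lossless.

Yes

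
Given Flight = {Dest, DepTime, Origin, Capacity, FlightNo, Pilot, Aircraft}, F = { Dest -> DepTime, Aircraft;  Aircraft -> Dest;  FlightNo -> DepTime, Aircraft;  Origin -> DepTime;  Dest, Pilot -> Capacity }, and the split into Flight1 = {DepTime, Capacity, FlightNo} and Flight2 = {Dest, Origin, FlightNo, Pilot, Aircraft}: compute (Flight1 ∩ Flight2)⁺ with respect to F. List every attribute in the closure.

Dest, DepTime, FlightNo, Aircraft

Flight1 ∩ Flight2 = {FlightNo}.
FlightNo → DepTime, Aircraft applies, adding DepTime, Aircraft
Aircraft → Dest applies, adding Dest
Closure: {Dest, DepTime, FlightNo, Aircraft}.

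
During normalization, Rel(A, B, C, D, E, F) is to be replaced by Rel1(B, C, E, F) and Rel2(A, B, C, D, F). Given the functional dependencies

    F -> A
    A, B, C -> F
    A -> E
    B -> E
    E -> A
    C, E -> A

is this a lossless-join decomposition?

Common attributes: Rel1 ∩ Rel2 = {B, C, F}.
Closure of {B, C, F}: F → A applies, adding A; A → E applies, adding E. So (B, C, F)⁺ = {A, B, C, E, F}.
This closure contains every attribute of Rel1, so Rel1 ∩ Rel2 → Rel1. The join is lossless.

Yes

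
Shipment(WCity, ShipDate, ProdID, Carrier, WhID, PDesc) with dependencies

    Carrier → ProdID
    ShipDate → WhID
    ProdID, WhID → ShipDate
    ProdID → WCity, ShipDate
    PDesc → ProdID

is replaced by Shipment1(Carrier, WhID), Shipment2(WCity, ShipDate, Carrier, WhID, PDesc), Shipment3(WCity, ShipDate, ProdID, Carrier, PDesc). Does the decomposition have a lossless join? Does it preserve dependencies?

lossless and dependency-preserving

Lossless test (chase): Rows 1 and 2 agree on Carrier; apply Carrier→ProdID and equate their ProdID entries. Rows 1 and 3 agree on Carrier; apply Carrier→ProdID and equate their ProdID entries. Rows 2 and 3 agree on ShipDate; apply ShipDate→WhID and equate their WhID entries. Rows 1 and 2 agree on ProdID, WhID; apply ProdID, WhID→ShipDate and equate their ShipDate entries. Rows 1 and 2 agree on ProdID; apply ProdID→WCity, ShipDate and equate their WCity, ShipDate entries. Row 2 is now all distinguished symbols — the join is lossless.
Dependency preservation: ProdID, WhID → ShipDate is not contained in any single fragment, but the restricted closure of its left-hand side across the fragments still reaches the right-hand side; the remaining FDs each lie inside some fragment. All dependencies are preserved.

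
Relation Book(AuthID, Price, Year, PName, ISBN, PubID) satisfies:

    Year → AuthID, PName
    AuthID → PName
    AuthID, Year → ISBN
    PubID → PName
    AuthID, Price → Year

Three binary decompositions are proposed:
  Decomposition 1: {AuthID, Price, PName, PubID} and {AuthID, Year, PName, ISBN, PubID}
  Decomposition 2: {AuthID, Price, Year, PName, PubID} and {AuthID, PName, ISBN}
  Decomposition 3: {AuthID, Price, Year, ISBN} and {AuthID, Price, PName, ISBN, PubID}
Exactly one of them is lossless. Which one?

Decomposition 3

Decomposition 1: common = {AuthID, PName, PubID}, closure = {AuthID, PName, PubID} → lossy.
Decomposition 2: common = {AuthID, PName}, closure = {AuthID, PName} → lossy.
Decomposition 3: common = {AuthID, Price, ISBN}, closure = {AuthID, Price, Year, PName, ISBN} → lossless.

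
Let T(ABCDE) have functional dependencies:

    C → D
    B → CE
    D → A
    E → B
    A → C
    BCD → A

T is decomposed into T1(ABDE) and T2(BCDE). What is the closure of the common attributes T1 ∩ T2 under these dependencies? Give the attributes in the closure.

ABCDE

T1 ∩ T2 = {BDE}.
B → CE applies, adding C
D → A applies, adding A
Closure: {ABCDE}.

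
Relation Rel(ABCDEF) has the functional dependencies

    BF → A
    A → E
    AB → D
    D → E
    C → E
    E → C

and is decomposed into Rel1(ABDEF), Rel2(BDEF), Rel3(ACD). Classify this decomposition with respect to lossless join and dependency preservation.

lossless but not dependency-preserving

Lossless test (chase): Rows 1 and 2 agree on BF; apply BF→A and equate their A entries. Rows 1 and 3 agree on A; apply A→E and equate their E entries. Rows 1 and 2 agree on E; apply E→C and equate their C entries. Rows 1 and 3 agree on E; apply E→C and equate their C entries. Row 1 is now all distinguished symbols — the join is lossless.
Dependency preservation: the restricted closure of {C} across the fragments never reaches {E}, so C → E cannot be enforced without a join — not preserved.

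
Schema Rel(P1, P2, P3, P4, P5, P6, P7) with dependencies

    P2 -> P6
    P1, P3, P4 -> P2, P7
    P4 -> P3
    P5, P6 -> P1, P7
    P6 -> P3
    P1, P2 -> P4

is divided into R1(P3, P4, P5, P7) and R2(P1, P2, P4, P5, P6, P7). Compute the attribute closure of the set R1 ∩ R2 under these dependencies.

R1 ∩ R2 = {P4, P5, P7}.
P4 → P3 applies, adding P3
Closure: {P3, P4, P5, P7}.

P3, P4, P5, P7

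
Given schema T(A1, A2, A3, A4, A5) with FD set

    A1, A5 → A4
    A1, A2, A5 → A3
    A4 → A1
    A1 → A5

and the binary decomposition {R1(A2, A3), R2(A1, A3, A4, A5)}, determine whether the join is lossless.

Common attributes: R1 ∩ R2 = {A3}.
No dependency enlarges {A3}, so (A3)⁺ = {A3}.
The closure contains neither all of R1 = {A2, A3} nor all of R2 = {A1, A3, A4, A5}, so the common attributes are not a superkey of either fragment. The join is lossy.

No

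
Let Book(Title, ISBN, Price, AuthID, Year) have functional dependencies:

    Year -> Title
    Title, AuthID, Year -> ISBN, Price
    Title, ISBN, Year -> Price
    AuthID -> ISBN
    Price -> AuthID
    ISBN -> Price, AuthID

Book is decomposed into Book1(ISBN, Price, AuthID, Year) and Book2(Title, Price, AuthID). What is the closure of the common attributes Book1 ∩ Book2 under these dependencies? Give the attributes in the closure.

Book1 ∩ Book2 = {Price, AuthID}.
AuthID → ISBN applies, adding ISBN
Closure: {ISBN, Price, AuthID}.

ISBN, Price, AuthID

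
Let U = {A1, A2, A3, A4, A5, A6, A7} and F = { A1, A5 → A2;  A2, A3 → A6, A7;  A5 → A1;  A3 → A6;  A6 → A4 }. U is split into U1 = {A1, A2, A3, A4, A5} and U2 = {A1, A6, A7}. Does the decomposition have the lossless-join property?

Common attributes: U1 ∩ U2 = {A1}.
No dependency enlarges {A1}, so (A1)⁺ = {A1}.
The closure contains neither all of U1 = {A1, A2, A3, A4, A5} nor all of U2 = {A1, A6, A7}, so the common attributes are not a superkey of either fragment. The join is lossy.

No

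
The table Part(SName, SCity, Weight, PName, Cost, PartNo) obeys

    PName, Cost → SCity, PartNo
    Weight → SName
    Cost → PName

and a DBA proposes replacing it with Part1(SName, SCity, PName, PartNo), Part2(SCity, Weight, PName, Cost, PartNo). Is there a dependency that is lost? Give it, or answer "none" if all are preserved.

Check Weight → SName: no single fragment contains all of {SName, Weight}, and the restricted closure of {Weight} across the fragments never reaches {SName}.
PName, Cost → SCity, PartNo is preserved.
Cost → PName is preserved.

Weight → SName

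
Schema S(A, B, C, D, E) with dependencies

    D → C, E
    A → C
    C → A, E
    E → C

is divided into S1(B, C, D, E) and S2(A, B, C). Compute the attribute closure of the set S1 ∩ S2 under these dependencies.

S1 ∩ S2 = {B, C}.
C → A, E applies, adding A, E
Closure: {A, B, C, E}.

A, B, C, E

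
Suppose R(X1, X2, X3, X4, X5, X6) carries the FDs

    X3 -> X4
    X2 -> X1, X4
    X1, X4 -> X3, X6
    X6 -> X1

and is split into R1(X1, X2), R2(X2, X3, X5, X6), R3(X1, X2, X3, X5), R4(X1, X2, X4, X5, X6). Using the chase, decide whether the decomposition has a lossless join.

Chase test. Columns are X1, X2, X3, X4, X5, X6; row i has aⱼ where attribute j ∈ Ri, else bᵢⱼ.
Initial tableau (one row per fragment):
  row 1: a1 a2 b13 b14 b15 b16
  row 2: b21 a2 a3 b24 a5 a6
  row 3: a1 a2 a3 b34 a5 b36
  row 4: a1 a2 b43 a4 a5 a6
Rows 2 and 3 agree on X3; apply X3→X4 and equate their X4 entries.
Rows 1 and 2 agree on X2; apply X2→X1, X4 and equate their X1, X4 entries.
Rows 1 and 4 agree on X2; apply X2→X1, X4 and equate their X1, X4 entries.
Rows 1 and 2 agree on X1, X4; apply X1, X4→X3, X6 and equate their X3, X6 entries.
Rows 1 and 3 agree on X1, X4; apply X1, X4→X3, X6 and equate their X3, X6 entries.
Rows 1 and 4 agree on X1, X4; apply X1, X4→X3, X6 and equate their X3, X6 entries.
Row 2 is now all distinguished symbols — the join is lossless.

Yes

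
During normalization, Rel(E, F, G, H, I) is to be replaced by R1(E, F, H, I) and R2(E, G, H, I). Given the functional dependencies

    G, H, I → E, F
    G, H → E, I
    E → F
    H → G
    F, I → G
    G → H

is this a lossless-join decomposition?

Yes

Common attributes: R1 ∩ R2 = {E, H, I}.
Closure of {E, H, I}: E → F applies, adding F; H → G applies, adding G. So (E, H, I)⁺ = {E, F, G, H, I}.
This closure contains every attribute of R1, so R1 ∩ R2 → R1. The join is lossless.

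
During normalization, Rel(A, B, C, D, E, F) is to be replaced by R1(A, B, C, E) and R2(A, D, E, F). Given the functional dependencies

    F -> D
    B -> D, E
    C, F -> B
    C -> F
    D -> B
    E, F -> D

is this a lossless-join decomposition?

No

Common attributes: R1 ∩ R2 = {A, E}.
No dependency enlarges {A, E}, so (A, E)⁺ = {A, E}.
The closure contains neither all of R1 = {A, B, C, E} nor all of R2 = {A, D, E, F}, so the common attributes are not a superkey of either fragment. The join is lossy.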